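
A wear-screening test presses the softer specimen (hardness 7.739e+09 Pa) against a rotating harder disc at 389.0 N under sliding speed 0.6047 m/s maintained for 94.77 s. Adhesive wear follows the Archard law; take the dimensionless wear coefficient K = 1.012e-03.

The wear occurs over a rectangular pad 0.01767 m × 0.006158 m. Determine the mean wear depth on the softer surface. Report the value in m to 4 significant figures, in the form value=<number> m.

Every step holds full float precision. Quoted intermediates are rounded. Rounded once at the end, at four significant figures.
Path length L = v·t = 0.6047 m/s × 94.77 s = 57.31 m.
Contact area A = 0.01767 m × 0.006158 m = 1.088e-04 m².
Collected in SI base units: W = 389.0 N, H = 7.739e+09 Pa, K = 1.012e-03.
Archard volume V = K·W·L/H = 1.012e-03 · 389.0 · 57.31 / 7.739e+09 = 2.915e-09 m³.
Wear depth h = V/A = 2.915e-09 / 1.088e-04 = 2.679e-05 m.

value=2.679e-05 m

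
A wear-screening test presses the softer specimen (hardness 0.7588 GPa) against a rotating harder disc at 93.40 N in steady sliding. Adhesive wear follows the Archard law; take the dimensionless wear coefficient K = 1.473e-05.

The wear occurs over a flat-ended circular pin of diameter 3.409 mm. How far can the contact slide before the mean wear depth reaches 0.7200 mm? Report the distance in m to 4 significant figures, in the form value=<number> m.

All arithmetic holds exact precision — intermediates are displayed rounded, and a lone final rounding: four significant figures.
Convert: Hardness H = 0.7588 GPa = 7.588e+08 Pa.
Convert: Pin diameter d = 3.409 mm = 0.003409 m. Contact area A = π·d²/4 = π·(0.003409 m)²/4 = 9.127e-06 m².
Convert: Depth limit h_lim = 0.7200 mm = 7.200e-04 m.
Restated in SI base units: W = 93.40 N, H = 7.588e+08 Pa, K = 1.473e-05.
Volume at the limit: V_lim = h_lim·A = 7.200e-04 · 9.127e-06 = 6.572e-09 m³.
Sliding life L = V_lim·H/(K·W) = 6.572e-09 · 7.588e+08 / (1.473e-05 · 93.40) = 3625 m.

value=3625 m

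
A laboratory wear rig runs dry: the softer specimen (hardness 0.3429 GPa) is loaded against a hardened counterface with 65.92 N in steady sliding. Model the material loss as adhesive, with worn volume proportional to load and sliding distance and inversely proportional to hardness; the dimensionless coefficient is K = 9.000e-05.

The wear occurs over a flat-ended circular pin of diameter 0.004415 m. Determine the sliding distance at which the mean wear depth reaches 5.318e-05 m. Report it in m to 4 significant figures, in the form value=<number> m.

value=47.06 m

Every step maintains exact precision — intermediates are shown rounded. Rounded once at the end: 4 significant figures.
Hardness H = 0.3429 GPa = 3.429e+08 Pa.
Contact area A = π·d²/4 = π·(0.004415 m)²/4 = 1.531e-05 m².
Expressed in SI base units: W = 65.92 N, H = 3.429e+08 Pa, K = 9.000e-05.
Permissible volume V_lim = h_lim·A = 5.318e-05 · 1.531e-05 = 8.141e-10 m³.
Inverting, life L = V_lim·H/(K·W) = 8.141e-10 · 3.429e+08 / (9.000e-05 · 65.92) = 47.06 m.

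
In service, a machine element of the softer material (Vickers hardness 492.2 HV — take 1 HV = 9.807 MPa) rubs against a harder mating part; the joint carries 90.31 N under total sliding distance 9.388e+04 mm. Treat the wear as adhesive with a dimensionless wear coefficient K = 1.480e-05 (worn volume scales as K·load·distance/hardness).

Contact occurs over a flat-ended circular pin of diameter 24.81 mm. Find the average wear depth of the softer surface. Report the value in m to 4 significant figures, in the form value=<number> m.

value=5.377e-08 m

Intermediate values appear rounded, and all arithmetic maintains full float precision — a lone final rounding to four significant figures.
Sliding distance L = 9.388e+04 mm = 93.88 m.
Hardness H = 492.2 HV × 9.807 MPa/HV = 4827 MPa = 4.827e+09 Pa.
Pin diameter d = 24.81 mm = 0.02481 m. Contact area A = π·d²/4 = π·(0.02481 m)²/4 = 4.834e-04 m².
Expressed in SI base units: W = 90.31 N, H = 4.827e+09 Pa, K = 1.480e-05.
Archard volume V = K·W·L/H = 1.480e-05 · 90.31 · 93.88 / 4.827e+09 = 2.600e-11 m³.
Depth h = V/A = 2.600e-11 / 4.834e-04 = 5.377e-08 m.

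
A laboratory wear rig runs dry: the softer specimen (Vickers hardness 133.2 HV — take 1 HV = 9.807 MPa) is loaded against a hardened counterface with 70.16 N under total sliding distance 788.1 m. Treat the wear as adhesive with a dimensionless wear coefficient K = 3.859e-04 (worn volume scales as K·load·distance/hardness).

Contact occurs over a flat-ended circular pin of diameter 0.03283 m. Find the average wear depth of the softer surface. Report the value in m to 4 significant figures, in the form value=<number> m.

value=1.930e-05 m

Printed values are rounded, and all working math runs at full precision. Rounded once at the end to 4 significant figures.
Hardness H = 133.2 HV × 9.807 MPa/HV = 1306 MPa = 1.306e+09 Pa.
Contact area A = π·d²/4 = π·(0.03283 m)²/4 = 8.465e-04 m².
As SI base values: W = 70.16 N, H = 1.306e+09 Pa, K = 3.859e-04.
The Archard volume V = K·W·L/H = 3.859e-04 · 70.16 · 788.1 / 1.306e+09 = 1.633e-08 m³.
Depth of wear h = V/A = 1.633e-08 / 8.465e-04 = 1.930e-05 m.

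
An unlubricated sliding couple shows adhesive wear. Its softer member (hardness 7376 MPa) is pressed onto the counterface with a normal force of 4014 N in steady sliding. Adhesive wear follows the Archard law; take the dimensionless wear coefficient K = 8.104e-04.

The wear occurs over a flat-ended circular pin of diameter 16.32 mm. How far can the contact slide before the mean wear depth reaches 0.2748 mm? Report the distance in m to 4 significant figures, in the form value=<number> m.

All working math runs at full precision. The intermediates are shown rounded; rounded once at the end: 4 significant digits.
Convert: Hardness H = 7376 MPa = 7.376e+09 Pa.
Convert: Pin diameter d = 16.32 mm = 0.01632 m. Contact area A = π·d²/4 = π·(0.01632 m)²/4 = 2.092e-04 m².
Convert: Depth limit h_lim = 0.2748 mm = 2.748e-04 m.
In SI base units, W = 4014 N, H = 7.376e+09 Pa, K = 8.104e-04.
Permissible volume V_lim = h_lim·A = 2.748e-04 · 2.092e-04 = 5.748e-08 m³.
Sliding life L = V_lim·H/(K·W) = 5.748e-08 · 7.376e+09 / (8.104e-04 · 4014) = 130.3 m.

value=130.3 m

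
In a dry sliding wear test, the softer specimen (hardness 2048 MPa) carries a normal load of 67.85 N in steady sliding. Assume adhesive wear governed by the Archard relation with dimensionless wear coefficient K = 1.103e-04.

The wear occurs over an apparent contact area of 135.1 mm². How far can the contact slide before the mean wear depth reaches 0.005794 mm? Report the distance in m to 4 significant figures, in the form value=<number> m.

value=214.2 m

Intermediate values are displayed rounded — the computation carries full precision; rounded once at the end: four significant digits.
Hardness H = 2048 MPa = 2.048e+09 Pa.
Contact area A = 135.1 mm² = 1.351e-04 m².
Depth limit h_lim = 0.005794 mm = 5.794e-06 m.
As SI base values: W = 67.85 N, H = 2.048e+09 Pa, K = 1.103e-04.
Allowed volume V_lim = h_lim·A = 5.794e-06 · 1.351e-04 = 7.828e-10 m³.
Thus life L = V_lim·H/(K·W) = 7.828e-10 · 2.048e+09 / (1.103e-04 · 67.85) = 214.2 m.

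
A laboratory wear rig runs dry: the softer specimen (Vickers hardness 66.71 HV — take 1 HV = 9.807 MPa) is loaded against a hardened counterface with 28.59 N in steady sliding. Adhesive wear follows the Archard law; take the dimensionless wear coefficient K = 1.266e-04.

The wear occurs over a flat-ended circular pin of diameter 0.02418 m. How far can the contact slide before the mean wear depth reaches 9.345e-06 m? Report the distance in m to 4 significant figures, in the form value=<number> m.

value=775.6 m

The computation maintains full precision, and intermediate values are displayed rounded, and rounded once at the end: 4 significant figures.
Hardness H = 66.71 HV × 9.807 MPa/HV = 654.2 MPa = 6.542e+08 Pa.
Contact area A = π·d²/4 = π·(0.02418 m)²/4 = 4.592e-04 m².
As SI base values: W = 28.59 N, H = 6.542e+08 Pa, K = 1.266e-04.
At the depth limit, V_lim = h_lim·A = 9.345e-06 · 4.592e-04 = 4.291e-09 m³.
Life L = V_lim·H/(K·W) = 4.291e-09 · 6.542e+08 / (1.266e-04 · 28.59) = 775.6 m.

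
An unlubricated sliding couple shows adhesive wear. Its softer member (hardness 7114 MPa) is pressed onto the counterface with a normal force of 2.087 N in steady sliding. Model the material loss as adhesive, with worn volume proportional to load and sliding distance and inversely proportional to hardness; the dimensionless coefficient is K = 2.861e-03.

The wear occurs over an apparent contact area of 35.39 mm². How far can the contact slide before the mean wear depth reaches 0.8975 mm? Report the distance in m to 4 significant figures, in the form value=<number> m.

Every step maintains exact precision — intermediates are displayed rounded, and a lone final rounding: 4 significant figures.
Hardness H = 7114 MPa = 7.114e+09 Pa.
Contact area A = 35.39 mm² = 3.539e-05 m².
Depth limit h_lim = 0.8975 mm = 8.975e-04 m.
Expressed in SI base units: W = 2.087 N, H = 7.114e+09 Pa, K = 2.861e-03.
Permissible volume V_lim = h_lim·A = 8.975e-04 · 3.539e-05 = 3.176e-08 m³.
Life L = V_lim·H/(K·W) = 3.176e-08 · 7.114e+09 / (2.861e-03 · 2.087) = 3.784e+04 m.

value=3.784e+04 m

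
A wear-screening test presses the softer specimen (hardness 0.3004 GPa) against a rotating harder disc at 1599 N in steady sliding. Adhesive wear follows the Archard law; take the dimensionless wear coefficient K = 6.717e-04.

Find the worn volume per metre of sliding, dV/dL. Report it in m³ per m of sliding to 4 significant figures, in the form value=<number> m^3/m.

value=3.575e-09 m^3/m

Every step maintains full precision; shown intermediates are rounded, and rounded once at the end to 4 significant digits.
Convert: Hardness H = 0.3004 GPa = 3.004e+08 Pa.
In SI base units, W = 1599 N, H = 3.004e+08 Pa, K = 6.717e-04.
Wear rate dV/dL = K·W/H (independent of L): 6.717e-04 · 1599 / 3.004e+08 = 3.575e-09 m³/m.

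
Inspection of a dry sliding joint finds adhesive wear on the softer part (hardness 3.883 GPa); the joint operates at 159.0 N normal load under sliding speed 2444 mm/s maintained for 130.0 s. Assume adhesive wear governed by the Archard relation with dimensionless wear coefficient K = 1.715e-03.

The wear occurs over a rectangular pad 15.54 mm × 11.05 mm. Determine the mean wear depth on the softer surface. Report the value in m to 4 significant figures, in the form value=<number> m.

Intermediates are shown rounded, and the computation keeps full precision — a lone final rounding: four significant figures.
Convert: Sliding speed v = 2444 mm/s = 2.444 m/s. Path length L = v·t = 2.444 m/s × 130.0 s = 317.7 m.
Convert: Hardness H = 3.883 GPa = 3.883e+09 Pa.
Convert: Pad sides 15.54 mm × 11.05 mm = 0.01554 m × 0.01105 m. Contact area A = 0.01554 m × 0.01105 m = 1.717e-04 m².
In SI base units, W = 159.0 N, H = 3.883e+09 Pa, K = 1.715e-03.
Archard volume V = K·W·L/H = 1.715e-03 · 159.0 · 317.7 / 3.883e+09 = 2.231e-08 m³.
Depth of wear h = V/A = 2.231e-08 / 1.717e-04 = 1.299e-04 m.

value=1.299e-04 m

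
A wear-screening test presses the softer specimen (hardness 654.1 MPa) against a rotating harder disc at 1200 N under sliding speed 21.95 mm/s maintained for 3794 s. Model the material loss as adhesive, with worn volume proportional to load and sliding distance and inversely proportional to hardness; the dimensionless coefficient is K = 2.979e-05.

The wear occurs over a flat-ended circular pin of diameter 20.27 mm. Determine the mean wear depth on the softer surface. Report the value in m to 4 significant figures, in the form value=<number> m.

value=1.410e-05 m

Every step maintains full float precision, and the intermediates are displayed rounded — one last rounding: 4 significant digits.
Convert: Sliding speed v = 21.95 mm/s = 0.02195 m/s. Total distance L = v·t = 0.02195 m/s × 3794 s = 83.28 m.
Convert: Hardness H = 654.1 MPa = 6.541e+08 Pa.
Convert: Pin diameter d = 20.27 mm = 0.02027 m. Contact area A = π·d²/4 = π·(0.02027 m)²/4 = 3.227e-04 m².
Restated in SI base units: W = 1200 N, H = 6.541e+08 Pa, K = 2.979e-05.
Apply Archard: V = K·W·L/H = 2.979e-05 · 1200 · 83.28 / 6.541e+08 = 4.551e-09 m³.
Wear depth h = V/A = 4.551e-09 / 3.227e-04 = 1.410e-05 m.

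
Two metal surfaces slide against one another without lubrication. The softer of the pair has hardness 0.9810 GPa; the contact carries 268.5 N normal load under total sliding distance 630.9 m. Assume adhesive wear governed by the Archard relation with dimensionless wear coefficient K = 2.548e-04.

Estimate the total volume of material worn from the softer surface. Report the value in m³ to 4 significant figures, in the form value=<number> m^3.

Intermediate values are shown rounded, and all working math keeps full precision — a lone final rounding to 4 significant figures.
Convert: Hardness H = 0.9810 GPa = 9.810e+08 Pa.
In SI base units, W = 268.5 N, H = 9.810e+08 Pa, K = 2.548e-04.
Archard volume V = K·W·L/H = 2.548e-04 · 268.5 · 630.9 / 9.810e+08 = 4.400e-08 m³.

value=4.400e-08 m^3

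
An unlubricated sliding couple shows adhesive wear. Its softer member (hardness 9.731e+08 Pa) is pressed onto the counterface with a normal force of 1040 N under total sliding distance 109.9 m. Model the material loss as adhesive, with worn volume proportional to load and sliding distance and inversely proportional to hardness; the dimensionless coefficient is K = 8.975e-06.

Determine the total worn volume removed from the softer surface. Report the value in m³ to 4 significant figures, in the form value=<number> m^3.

The intermediates appear rounded; each operation carries full precision. Rounded once at the end, at 4 significant figures.
Working in SI base units: W = 1040 N, H = 9.731e+08 Pa, K = 8.975e-06.
Apply Archard: V = K·W·L/H = 8.975e-06 · 1040 · 109.9 / 9.731e+08 = 1.054e-09 m³.

value=1.054e-09 m^3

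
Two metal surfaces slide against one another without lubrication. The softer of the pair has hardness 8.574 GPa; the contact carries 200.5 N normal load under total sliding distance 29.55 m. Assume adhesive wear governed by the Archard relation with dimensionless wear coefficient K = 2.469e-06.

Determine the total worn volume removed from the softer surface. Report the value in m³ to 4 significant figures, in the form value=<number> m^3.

value=1.706e-12 m^3

The intermediates appear rounded; all working math holds full precision. Rounded just once, at four significant digits.
Convert: Hardness H = 8.574 GPa = 8.574e+09 Pa.
Restated in SI base units: W = 200.5 N, H = 8.574e+09 Pa, K = 2.469e-06.
Wear volume V = K·W·L/H = 2.469e-06 · 200.5 · 29.55 / 8.574e+09 = 1.706e-12 m³.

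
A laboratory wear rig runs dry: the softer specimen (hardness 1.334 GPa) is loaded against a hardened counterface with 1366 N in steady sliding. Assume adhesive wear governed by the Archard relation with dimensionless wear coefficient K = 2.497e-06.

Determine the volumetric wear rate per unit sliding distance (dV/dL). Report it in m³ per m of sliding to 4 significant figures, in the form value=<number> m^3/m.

Intermediate values are shown rounded; the algebra carries full precision — one last rounding: four significant digits.
Hardness H = 1.334 GPa = 1.334e+09 Pa.
In SI base units: W = 1366 N, H = 1.334e+09 Pa, K = 2.497e-06.
Sliding wear rate dV/dL = K·W/H: 2.497e-06 · 1366 / 1.334e+09 = 2.557e-12 m³/m.

value=2.557e-12 m^3/m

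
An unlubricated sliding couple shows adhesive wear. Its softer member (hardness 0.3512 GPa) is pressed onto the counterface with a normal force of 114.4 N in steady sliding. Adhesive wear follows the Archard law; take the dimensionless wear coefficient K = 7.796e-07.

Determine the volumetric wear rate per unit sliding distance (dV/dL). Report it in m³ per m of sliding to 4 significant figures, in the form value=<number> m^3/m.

value=2.539e-13 m^3/m

Every step keeps exact precision, and intermediates appear rounded; a single final rounding: four significant figures.
Convert: Hardness H = 0.3512 GPa = 3.512e+08 Pa.
Restated in SI base units: W = 114.4 N, H = 3.512e+08 Pa, K = 7.796e-07.
Wear rate dV/dL = K·W/H, per unit distance: 7.796e-07 · 114.4 / 3.512e+08 = 2.539e-13 m³/m.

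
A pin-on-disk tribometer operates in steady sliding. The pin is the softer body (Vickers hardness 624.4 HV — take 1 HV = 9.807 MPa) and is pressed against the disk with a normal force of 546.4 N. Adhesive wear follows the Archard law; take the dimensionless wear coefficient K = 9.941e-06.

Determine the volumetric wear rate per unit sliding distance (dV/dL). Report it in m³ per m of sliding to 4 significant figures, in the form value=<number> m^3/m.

value=8.870e-13 m^3/m

All working math runs at exact precision — intermediate values are printed rounded — rounded just once to 4 significant digits.
Convert: Hardness H = 624.4 HV × 9.807 MPa/HV = 6123 MPa = 6.123e+09 Pa.
In SI base units, W = 546.4 N, H = 6.123e+09 Pa, K = 9.941e-06.
The wear rate dV/dL = K·W/H: 9.941e-06 · 546.4 / 6.123e+09 = 8.870e-13 m³/m.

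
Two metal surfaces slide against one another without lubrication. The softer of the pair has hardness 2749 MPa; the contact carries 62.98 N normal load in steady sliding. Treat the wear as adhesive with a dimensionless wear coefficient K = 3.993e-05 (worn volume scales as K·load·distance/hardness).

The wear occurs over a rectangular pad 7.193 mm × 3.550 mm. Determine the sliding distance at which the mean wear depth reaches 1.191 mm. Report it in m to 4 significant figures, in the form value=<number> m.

value=3.324e+04 m

All working math maintains exact precision; intermediates appear rounded — one final rounding: 4 significant figures.
Hardness H = 2749 MPa = 2.749e+09 Pa.
Pad sides 7.193 mm × 3.550 mm = 0.007193 m × 0.003550 m. Contact area A = 0.007193 m × 0.003550 m = 2.554e-05 m².
Depth limit h_lim = 1.191 mm = 0.001191 m.
Expressed in SI base units: W = 62.98 N, H = 2.749e+09 Pa, K = 3.993e-05.
Permissible volume V_lim = h_lim·A = 0.001191 · 2.554e-05 = 3.041e-08 m³.
Sliding life L = V_lim·H/(K·W) = 3.041e-08 · 2.749e+09 / (3.993e-05 · 62.98) = 3.324e+04 m.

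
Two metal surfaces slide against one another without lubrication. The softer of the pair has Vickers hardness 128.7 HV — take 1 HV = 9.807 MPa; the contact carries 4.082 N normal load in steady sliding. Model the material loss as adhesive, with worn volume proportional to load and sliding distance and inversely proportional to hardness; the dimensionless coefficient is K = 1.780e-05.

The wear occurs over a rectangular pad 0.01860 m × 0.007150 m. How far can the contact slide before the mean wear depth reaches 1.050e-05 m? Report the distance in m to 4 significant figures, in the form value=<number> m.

Intermediate values appear rounded. All working math runs at full float precision — a single final rounding to 4 significant figures.
Hardness H = 128.7 HV × 9.807 MPa/HV = 1262 MPa = 1.262e+09 Pa.
Contact area A = 0.01860 m × 0.007150 m = 1.330e-04 m².
Expressed in SI base units: W = 4.082 N, H = 1.262e+09 Pa, K = 1.780e-05.
Wearable volume V_lim = h_lim·A = 1.050e-05 · 1.330e-04 = 1.396e-09 m³.
Life L = V_lim·H/(K·W) = 1.396e-09 · 1.262e+09 / (1.780e-05 · 4.082) = 2.426e+04 m.

value=2.426e+04 m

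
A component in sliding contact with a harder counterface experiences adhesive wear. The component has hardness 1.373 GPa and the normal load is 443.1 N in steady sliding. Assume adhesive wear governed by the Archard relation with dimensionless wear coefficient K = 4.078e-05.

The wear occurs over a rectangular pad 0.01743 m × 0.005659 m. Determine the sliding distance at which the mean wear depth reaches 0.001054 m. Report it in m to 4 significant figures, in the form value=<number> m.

value=7899 m

The algebra keeps full precision — intermediates appear rounded; one last rounding: four significant figures.
Convert: Hardness H = 1.373 GPa = 1.373e+09 Pa.
Convert: Contact area A = 0.01743 m × 0.005659 m = 9.864e-05 m².
In SI base units, W = 443.1 N, H = 1.373e+09 Pa, K = 4.078e-05.
Limit volume V_lim = h_lim·A = 0.001054 · 9.864e-05 = 1.040e-07 m³.
So the life L = V_lim·H/(K·W) = 1.040e-07 · 1.373e+09 / (4.078e-05 · 443.1) = 7899 m.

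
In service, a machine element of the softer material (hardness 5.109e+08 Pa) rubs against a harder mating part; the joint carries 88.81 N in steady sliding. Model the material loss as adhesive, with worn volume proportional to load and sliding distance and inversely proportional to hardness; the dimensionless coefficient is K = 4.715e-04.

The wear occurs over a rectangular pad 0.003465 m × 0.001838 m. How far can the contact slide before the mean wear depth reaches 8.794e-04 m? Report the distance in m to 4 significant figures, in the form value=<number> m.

Every step runs at full precision, and the intermediates are printed rounded — one final rounding: four significant digits.
Contact area A = 0.003465 m × 0.001838 m = 6.369e-06 m².
In SI base units: W = 88.81 N, H = 5.109e+08 Pa, K = 4.715e-04.
Permissible volume V_lim = h_lim·A = 8.794e-04 · 6.369e-06 = 5.601e-09 m³.
So the life L = V_lim·H/(K·W) = 5.601e-09 · 5.109e+08 / (4.715e-04 · 88.81) = 68.33 m.

value=68.33 m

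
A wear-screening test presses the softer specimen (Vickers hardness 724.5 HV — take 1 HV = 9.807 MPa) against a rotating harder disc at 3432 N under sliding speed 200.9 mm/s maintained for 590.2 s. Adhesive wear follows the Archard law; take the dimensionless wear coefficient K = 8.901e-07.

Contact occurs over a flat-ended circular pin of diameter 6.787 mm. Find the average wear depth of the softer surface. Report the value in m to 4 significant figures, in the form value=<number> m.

value=1.409e-06 m

The algebra runs at full precision — the intermediates are displayed rounded, and rounded just once: 4 significant digits.
Sliding speed v = 200.9 mm/s = 0.2009 m/s. The distance L = v·t = 0.2009 m/s × 590.2 s = 118.6 m.
Hardness H = 724.5 HV × 9.807 MPa/HV = 7105 MPa = 7.105e+09 Pa.
Pin diameter d = 6.787 mm = 0.006787 m. Contact area A = π·d²/4 = π·(0.006787 m)²/4 = 3.618e-05 m².
Working in SI base units: W = 3432 N, H = 7.105e+09 Pa, K = 8.901e-07.
By Archard's law, V = K·W·L/H = 8.901e-07 · 3432 · 118.6 / 7.105e+09 = 5.098e-11 m³.
Depth h = V/A = 5.098e-11 / 3.618e-05 = 1.409e-06 m.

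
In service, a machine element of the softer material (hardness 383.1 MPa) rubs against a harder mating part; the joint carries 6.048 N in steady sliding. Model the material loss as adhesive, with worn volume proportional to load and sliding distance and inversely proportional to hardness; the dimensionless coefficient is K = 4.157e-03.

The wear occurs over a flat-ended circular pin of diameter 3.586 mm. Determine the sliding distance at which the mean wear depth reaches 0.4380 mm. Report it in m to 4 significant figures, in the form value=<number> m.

value=67.41 m

Intermediate values appear rounded; all working math maintains full precision — rounded once at the end: four significant digits.
Hardness H = 383.1 MPa = 3.831e+08 Pa.
Pin diameter d = 3.586 mm = 0.003586 m. Contact area A = π·d²/4 = π·(0.003586 m)²/4 = 1.010e-05 m².
Depth limit h_lim = 0.4380 mm = 4.380e-04 m.
In SI base units: W = 6.048 N, H = 3.831e+08 Pa, K = 4.157e-03.
Volume at the limit: V_lim = h_lim·A = 4.380e-04 · 1.010e-05 = 4.424e-09 m³.
Thus life L = V_lim·H/(K·W) = 4.424e-09 · 3.831e+08 / (4.157e-03 · 6.048) = 67.41 m.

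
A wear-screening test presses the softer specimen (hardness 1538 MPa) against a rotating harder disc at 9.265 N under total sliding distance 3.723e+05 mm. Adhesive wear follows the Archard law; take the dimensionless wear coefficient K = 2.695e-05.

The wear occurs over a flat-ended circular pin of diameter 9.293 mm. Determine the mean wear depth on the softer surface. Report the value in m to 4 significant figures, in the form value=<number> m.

value=8.911e-07 m

Intermediate values appear rounded. Each operation holds exact precision, and one final rounding, at four significant figures.
Convert: Path length L = 3.723e+05 mm = 372.3 m.
Convert: Hardness H = 1538 MPa = 1.538e+09 Pa.
Convert: Pin diameter d = 9.293 mm = 0.009293 m. Contact area A = π·d²/4 = π·(0.009293 m)²/4 = 6.783e-05 m².
Expressed in SI base units: W = 9.265 N, H = 1.538e+09 Pa, K = 2.695e-05.
Wear volume V = K·W·L/H = 2.695e-05 · 9.265 · 372.3 / 1.538e+09 = 6.044e-11 m³.
Wear depth h = V/A = 6.044e-11 / 6.783e-05 = 8.911e-07 m.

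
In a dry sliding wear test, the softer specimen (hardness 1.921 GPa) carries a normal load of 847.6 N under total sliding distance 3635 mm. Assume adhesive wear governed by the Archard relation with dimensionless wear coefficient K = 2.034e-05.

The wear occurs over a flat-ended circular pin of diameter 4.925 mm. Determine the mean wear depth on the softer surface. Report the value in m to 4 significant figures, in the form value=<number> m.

The intermediates are printed rounded — the algebra maintains full float precision, and one last rounding to 4 significant digits.
Convert: Distance covered L = 3635 mm = 3.635 m.
Convert: Hardness H = 1.921 GPa = 1.921e+09 Pa.
Convert: Pin diameter d = 4.925 mm = 0.004925 m. Contact area A = π·d²/4 = π·(0.004925 m)²/4 = 1.905e-05 m².
As SI base values: W = 847.6 N, H = 1.921e+09 Pa, K = 2.034e-05.
Wear volume V = K·W·L/H = 2.034e-05 · 847.6 · 3.635 / 1.921e+09 = 3.262e-11 m³.
Average depth h = V/A = 3.262e-11 / 1.905e-05 = 1.712e-06 m.

value=1.712e-06 m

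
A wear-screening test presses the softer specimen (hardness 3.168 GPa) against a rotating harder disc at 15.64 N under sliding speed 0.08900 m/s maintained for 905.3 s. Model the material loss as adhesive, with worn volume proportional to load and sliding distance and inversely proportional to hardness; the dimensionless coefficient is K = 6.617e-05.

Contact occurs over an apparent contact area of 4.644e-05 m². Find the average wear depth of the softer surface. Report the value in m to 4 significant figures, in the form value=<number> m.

The intermediates appear rounded — all arithmetic keeps full precision — rounded just once to four significant digits.
Path length L = v·t = 0.08900 m/s × 905.3 s = 80.57 m.
Hardness H = 3.168 GPa = 3.168e+09 Pa.
Collected in SI base units: W = 15.64 N, H = 3.168e+09 Pa, K = 6.617e-05.
Archard relation: V = K·W·L/H = 6.617e-05 · 15.64 · 80.57 / 3.168e+09 = 2.632e-11 m³.
Average depth h = V/A = 2.632e-11 / 4.644e-05 = 5.668e-07 m.

value=5.668e-07 m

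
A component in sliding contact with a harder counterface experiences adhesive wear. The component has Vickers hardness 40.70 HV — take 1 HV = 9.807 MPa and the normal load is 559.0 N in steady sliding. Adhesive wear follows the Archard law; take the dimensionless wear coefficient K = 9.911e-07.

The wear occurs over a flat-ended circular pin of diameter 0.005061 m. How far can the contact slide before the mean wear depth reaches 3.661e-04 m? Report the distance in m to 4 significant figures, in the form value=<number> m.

The algebra keeps exact precision — intermediate values are printed rounded, and a lone final rounding, at four significant digits.
Hardness H = 40.70 HV × 9.807 MPa/HV = 399.1 MPa = 3.991e+08 Pa.
Contact area A = π·d²/4 = π·(0.005061 m)²/4 = 2.012e-05 m².
In SI base units, W = 559.0 N, H = 3.991e+08 Pa, K = 9.911e-07.
Allowed volume V_lim = h_lim·A = 3.661e-04 · 2.012e-05 = 7.365e-09 m³.
So the life L = V_lim·H/(K·W) = 7.365e-09 · 3.991e+08 / (9.911e-07 · 559.0) = 5306 m.

value=5306 m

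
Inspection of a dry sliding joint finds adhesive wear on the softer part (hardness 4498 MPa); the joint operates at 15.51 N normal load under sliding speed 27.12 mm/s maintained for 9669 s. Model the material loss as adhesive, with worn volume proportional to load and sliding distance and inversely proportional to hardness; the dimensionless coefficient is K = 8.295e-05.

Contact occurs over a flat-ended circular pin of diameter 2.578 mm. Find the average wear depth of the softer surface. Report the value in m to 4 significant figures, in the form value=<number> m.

Every step maintains full precision, and displayed values are rounded, and one last rounding to 4 significant digits.
Sliding speed v = 27.12 mm/s = 0.02712 m/s. Total distance L = v·t = 0.02712 m/s × 9669 s = 262.2 m.
Hardness H = 4498 MPa = 4.498e+09 Pa.
Pin diameter d = 2.578 mm = 0.002578 m. Contact area A = π·d²/4 = π·(0.002578 m)²/4 = 5.220e-06 m².
SI base units throughout: W = 15.51 N, H = 4.498e+09 Pa, K = 8.295e-05.
Archard volume V = K·W·L/H = 8.295e-05 · 15.51 · 262.2 / 4.498e+09 = 7.500e-11 m³.
Average depth h = V/A = 7.500e-11 / 5.220e-06 = 1.437e-05 m.

value=1.437e-05 m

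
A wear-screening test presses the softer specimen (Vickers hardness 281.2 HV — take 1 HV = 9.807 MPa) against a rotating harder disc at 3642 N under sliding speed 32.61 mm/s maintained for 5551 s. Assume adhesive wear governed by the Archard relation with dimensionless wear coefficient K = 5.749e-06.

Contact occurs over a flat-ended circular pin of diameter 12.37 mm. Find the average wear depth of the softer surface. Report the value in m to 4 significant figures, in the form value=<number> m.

The computation maintains exact precision, and printed values are rounded. Rounded just once: 4 significant digits.
Convert: Sliding speed v = 32.61 mm/s = 0.03261 m/s. The distance L = v·t = 0.03261 m/s × 5551 s = 181.0 m.
Convert: Hardness H = 281.2 HV × 9.807 MPa/HV = 2758 MPa = 2.758e+09 Pa.
Convert: Pin diameter d = 12.37 mm = 0.01237 m. Contact area A = π·d²/4 = π·(0.01237 m)²/4 = 1.202e-04 m².
SI base units throughout: W = 3642 N, H = 2.758e+09 Pa, K = 5.749e-06.
Archard volume V = K·W·L/H = 5.749e-06 · 3642 · 181.0 / 2.758e+09 = 1.374e-09 m³.
Depth h = V/A = 1.374e-09 / 1.202e-04 = 1.144e-05 m.

value=1.144e-05 m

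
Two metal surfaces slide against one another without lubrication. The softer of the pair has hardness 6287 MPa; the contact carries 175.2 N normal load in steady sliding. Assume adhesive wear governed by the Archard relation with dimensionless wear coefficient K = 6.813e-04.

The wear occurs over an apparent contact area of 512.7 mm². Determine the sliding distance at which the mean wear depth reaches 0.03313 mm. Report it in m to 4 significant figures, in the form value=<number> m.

Printed values are rounded — each operation holds exact precision, and one last rounding: four significant digits.
Hardness H = 6287 MPa = 6.287e+09 Pa.
Contact area A = 512.7 mm² = 5.127e-04 m².
Depth limit h_lim = 0.03313 mm = 3.313e-05 m.
Collected in SI base units: W = 175.2 N, H = 6.287e+09 Pa, K = 6.813e-04.
Allowed volume V_lim = h_lim·A = 3.313e-05 · 5.127e-04 = 1.699e-08 m³.
Sliding life L = V_lim·H/(K·W) = 1.699e-08 · 6.287e+09 / (6.813e-04 · 175.2) = 894.7 m.

value=894.7 m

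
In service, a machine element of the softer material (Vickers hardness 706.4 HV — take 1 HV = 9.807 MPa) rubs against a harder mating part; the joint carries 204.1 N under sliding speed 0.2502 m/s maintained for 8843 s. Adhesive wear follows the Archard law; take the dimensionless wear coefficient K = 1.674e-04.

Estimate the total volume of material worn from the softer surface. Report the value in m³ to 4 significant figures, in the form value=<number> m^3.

value=1.091e-08 m^3

Intermediate values are printed rounded. All arithmetic holds exact precision. Rounded once at the end, at 4 significant digits.
Convert: The distance L = v·t = 0.2502 m/s × 8843 s = 2213 m.
Convert: Hardness H = 706.4 HV × 9.807 MPa/HV = 6928 MPa = 6.928e+09 Pa.
As SI base values: W = 204.1 N, H = 6.928e+09 Pa, K = 1.674e-04.
Wear volume V = K·W·L/H = 1.674e-04 · 204.1 · 2213 / 6.928e+09 = 1.091e-08 m³.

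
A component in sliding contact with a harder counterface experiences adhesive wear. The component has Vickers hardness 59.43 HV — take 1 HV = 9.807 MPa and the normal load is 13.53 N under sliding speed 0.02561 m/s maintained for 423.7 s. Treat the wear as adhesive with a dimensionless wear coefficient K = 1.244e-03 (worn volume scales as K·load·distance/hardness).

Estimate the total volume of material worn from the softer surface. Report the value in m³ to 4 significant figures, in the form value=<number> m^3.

Each operation runs at full precision, and intermediates are printed rounded — one final rounding, at 4 significant figures.
Sliding distance L = v·t = 0.02561 m/s × 423.7 s = 10.85 m.
Hardness H = 59.43 HV × 9.807 MPa/HV = 582.8 MPa = 5.828e+08 Pa.
Expressed in SI base units: W = 13.53 N, H = 5.828e+08 Pa, K = 1.244e-03.
Worn volume V = K·W·L/H = 1.244e-03 · 13.53 · 10.85 / 5.828e+08 = 3.134e-10 m³.

value=3.134e-10 m^3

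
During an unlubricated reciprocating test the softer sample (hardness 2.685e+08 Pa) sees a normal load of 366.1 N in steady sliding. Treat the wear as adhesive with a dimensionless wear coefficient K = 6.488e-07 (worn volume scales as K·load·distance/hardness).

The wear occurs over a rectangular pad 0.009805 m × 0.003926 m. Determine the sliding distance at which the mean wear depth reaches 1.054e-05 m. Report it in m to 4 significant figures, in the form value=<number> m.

value=458.6 m

Intermediate values are printed rounded, and all working math carries full float precision; a single final rounding, at four significant figures.
Convert: Contact area A = 0.009805 m × 0.003926 m = 3.849e-05 m².
As SI base values: W = 366.1 N, H = 2.685e+08 Pa, K = 6.488e-07.
Permissible volume V_lim = h_lim·A = 1.054e-05 · 3.849e-05 = 4.057e-10 m³.
Sliding life L = V_lim·H/(K·W) = 4.057e-10 · 2.685e+08 / (6.488e-07 · 366.1) = 458.6 m.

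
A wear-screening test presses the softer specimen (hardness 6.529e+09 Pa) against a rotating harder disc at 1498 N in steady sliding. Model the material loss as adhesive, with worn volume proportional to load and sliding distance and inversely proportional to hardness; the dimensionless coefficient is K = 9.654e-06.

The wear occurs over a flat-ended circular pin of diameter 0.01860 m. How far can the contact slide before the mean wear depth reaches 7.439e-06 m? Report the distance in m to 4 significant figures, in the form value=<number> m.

value=912.6 m

Each operation runs at exact precision; intermediates are displayed rounded, and one final rounding to four significant figures.
Convert: Contact area A = π·d²/4 = π·(0.01860 m)²/4 = 2.717e-04 m².
As SI base values: W = 1498 N, H = 6.529e+09 Pa, K = 9.654e-06.
Permissible volume V_lim = h_lim·A = 7.439e-06 · 2.717e-04 = 2.021e-09 m³.
Thus life L = V_lim·H/(K·W) = 2.021e-09 · 6.529e+09 / (9.654e-06 · 1498) = 912.6 m.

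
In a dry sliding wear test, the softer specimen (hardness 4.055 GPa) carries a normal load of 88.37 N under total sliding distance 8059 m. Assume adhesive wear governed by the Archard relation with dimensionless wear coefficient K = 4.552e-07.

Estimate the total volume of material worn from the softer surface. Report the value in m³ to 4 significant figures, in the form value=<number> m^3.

Every step carries full precision, and intermediate values are shown rounded, and one last rounding to 4 significant figures.
Hardness H = 4.055 GPa = 4.055e+09 Pa.
In SI base units, W = 88.37 N, H = 4.055e+09 Pa, K = 4.552e-07.
Wear volume V = K·W·L/H = 4.552e-07 · 88.37 · 8059 / 4.055e+09 = 7.995e-11 m³.

value=7.995e-11 m^3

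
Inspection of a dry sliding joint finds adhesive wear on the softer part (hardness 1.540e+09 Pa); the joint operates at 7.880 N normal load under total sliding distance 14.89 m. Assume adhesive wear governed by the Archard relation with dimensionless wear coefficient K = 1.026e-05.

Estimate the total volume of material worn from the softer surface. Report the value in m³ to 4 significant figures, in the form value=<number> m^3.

value=7.817e-13 m^3

The computation maintains full precision, and printed values are rounded, and one final rounding: four significant digits.
Expressed in SI base units: W = 7.880 N, H = 1.540e+09 Pa, K = 1.026e-05.
Archard relation: V = K·W·L/H = 1.026e-05 · 7.880 · 14.89 / 1.540e+09 = 7.817e-13 m³.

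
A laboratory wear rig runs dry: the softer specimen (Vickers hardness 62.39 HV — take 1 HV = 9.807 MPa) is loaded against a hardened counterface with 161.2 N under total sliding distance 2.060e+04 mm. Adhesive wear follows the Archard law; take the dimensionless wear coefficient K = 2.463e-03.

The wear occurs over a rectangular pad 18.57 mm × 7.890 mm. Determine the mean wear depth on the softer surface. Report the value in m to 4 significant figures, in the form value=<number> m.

value=9.123e-05 m

Intermediates are displayed rounded; each operation keeps full float precision. Rounded once at the end, at 4 significant digits.
Distance covered L = 2.060e+04 mm = 20.60 m.
Hardness H = 62.39 HV × 9.807 MPa/HV = 611.9 MPa = 6.119e+08 Pa.
Pad sides 18.57 mm × 7.890 mm = 0.01857 m × 0.007890 m. Contact area A = 0.01857 m × 0.007890 m = 1.465e-04 m².
Expressed in SI base units: W = 161.2 N, H = 6.119e+08 Pa, K = 2.463e-03.
The Archard volume V = K·W·L/H = 2.463e-03 · 161.2 · 20.60 / 6.119e+08 = 1.337e-08 m³.
Wear depth h = V/A = 1.337e-08 / 1.465e-04 = 9.123e-05 m.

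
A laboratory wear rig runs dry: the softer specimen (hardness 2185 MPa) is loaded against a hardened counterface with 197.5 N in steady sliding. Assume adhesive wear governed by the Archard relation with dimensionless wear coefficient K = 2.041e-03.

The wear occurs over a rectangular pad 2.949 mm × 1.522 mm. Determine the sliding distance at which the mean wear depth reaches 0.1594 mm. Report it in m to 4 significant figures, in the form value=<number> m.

value=3.878 m

Shown intermediates are rounded. The computation holds full float precision; one last rounding, at 4 significant figures.
Hardness H = 2185 MPa = 2.185e+09 Pa.
Pad sides 2.949 mm × 1.522 mm = 0.002949 m × 0.001522 m. Contact area A = 0.002949 m × 0.001522 m = 4.488e-06 m².
Depth limit h_lim = 0.1594 mm = 1.594e-04 m.
Working in SI base units: W = 197.5 N, H = 2.185e+09 Pa, K = 2.041e-03.
Allowed volume V_lim = h_lim·A = 1.594e-04 · 4.488e-06 = 7.154e-10 m³.
So the life L = V_lim·H/(K·W) = 7.154e-10 · 2.185e+09 / (2.041e-03 · 197.5) = 3.878 m.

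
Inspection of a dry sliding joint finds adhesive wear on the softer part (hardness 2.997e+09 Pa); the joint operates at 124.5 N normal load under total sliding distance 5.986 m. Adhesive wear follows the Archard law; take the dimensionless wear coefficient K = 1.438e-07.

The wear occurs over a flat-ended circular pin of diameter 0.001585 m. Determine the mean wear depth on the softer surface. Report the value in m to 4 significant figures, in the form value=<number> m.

value=1.812e-08 m

Shown intermediates are rounded — each operation runs at full precision. Rounded just once, at four significant figures.
Contact area A = π·d²/4 = π·(0.001585 m)²/4 = 1.973e-06 m².
Expressed in SI base units: W = 124.5 N, H = 2.997e+09 Pa, K = 1.438e-07.
Archard volume V = K·W·L/H = 1.438e-07 · 124.5 · 5.986 / 2.997e+09 = 3.576e-14 m³.
Wear depth h = V/A = 3.576e-14 / 1.973e-06 = 1.812e-08 m.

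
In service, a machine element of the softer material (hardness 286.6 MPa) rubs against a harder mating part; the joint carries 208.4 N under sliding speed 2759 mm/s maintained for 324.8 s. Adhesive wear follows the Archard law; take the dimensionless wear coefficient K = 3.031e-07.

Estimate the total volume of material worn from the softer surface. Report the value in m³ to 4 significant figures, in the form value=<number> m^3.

All arithmetic runs at full float precision; printed values are rounded, and a single final rounding, at four significant figures.
Sliding speed v = 2759 mm/s = 2.759 m/s. Sliding distance L = v·t = 2.759 m/s × 324.8 s = 896.1 m.
Hardness H = 286.6 MPa = 2.866e+08 Pa.
Restated in SI base units: W = 208.4 N, H = 2.866e+08 Pa, K = 3.031e-07.
Archard volume V = K·W·L/H = 3.031e-07 · 208.4 · 896.1 / 2.866e+08 = 1.975e-10 m³.

value=1.975e-10 m^3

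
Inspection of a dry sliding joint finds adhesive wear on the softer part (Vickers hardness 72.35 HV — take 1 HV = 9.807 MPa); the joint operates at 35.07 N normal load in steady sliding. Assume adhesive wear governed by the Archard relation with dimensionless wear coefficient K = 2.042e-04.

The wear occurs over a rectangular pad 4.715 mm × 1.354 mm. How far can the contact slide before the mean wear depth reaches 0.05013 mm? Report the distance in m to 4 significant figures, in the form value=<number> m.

value=31.71 m

Intermediates appear rounded. Every step keeps full precision — one final rounding to four significant figures.
Hardness H = 72.35 HV × 9.807 MPa/HV = 709.5 MPa = 7.095e+08 Pa.
Pad sides 4.715 mm × 1.354 mm = 0.004715 m × 0.001354 m. Contact area A = 0.004715 m × 0.001354 m = 6.384e-06 m².
Depth limit h_lim = 0.05013 mm = 5.013e-05 m.
Collected in SI base units: W = 35.07 N, H = 7.095e+08 Pa, K = 2.042e-04.
Limit volume V_lim = h_lim·A = 5.013e-05 · 6.384e-06 = 3.200e-10 m³.
So the life L = V_lim·H/(K·W) = 3.200e-10 · 7.095e+08 / (2.042e-04 · 35.07) = 31.71 m.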